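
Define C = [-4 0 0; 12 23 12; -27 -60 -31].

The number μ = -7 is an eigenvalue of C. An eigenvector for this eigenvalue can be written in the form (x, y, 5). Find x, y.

We need (C + 7I)v = 0.
C + 7I = [[3, 0, 0], [12, 30, 12], [-27, -60, -24]].
Row 1: (3)·x + (0)·y + (0)·5 = 0
Row 2: (12)·x + (30)·y + (12)·5 = 0
Row 3: (-27)·x + (-60)·y + (-24)·5 = 0
Solving gives x = 0, y = -2.
Check: C·(0, -2, 5) = (0, 14, -35) = -7·(0, -2, 5).

0, -2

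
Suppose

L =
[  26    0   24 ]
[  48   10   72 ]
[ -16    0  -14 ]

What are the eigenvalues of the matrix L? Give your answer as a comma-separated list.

2, 10, 10

Compute the characteristic polynomial p(lambda) = det(lambda·I - L).
Cofactor expansion gives p(lambda) = lambda^3 - 22·lambda^2 + 140·lambda - 200.
Rational-root test: lambda = 2 gives p(2) = 0.
Factor out (lambda - 2): p(lambda) = (lambda - 2)·(lambda^2 - 20·lambda + 100).
The quadratic factor is (lambda - 10)^2.
Eigenvalues: 2, 10, 10.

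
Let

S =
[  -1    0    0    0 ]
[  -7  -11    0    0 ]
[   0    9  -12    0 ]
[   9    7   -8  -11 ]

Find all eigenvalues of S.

-12, -11, -11, -1

S is lower triangular, so its eigenvalues are the diagonal entries.
Diagonal: -1, -11, -12, -11.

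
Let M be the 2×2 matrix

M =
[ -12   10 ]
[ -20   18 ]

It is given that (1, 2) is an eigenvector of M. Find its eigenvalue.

8

Compute Mv: M·(1, 2) = (8, 16).
Since Mv = λv, compare component 1: 8 = λ·1, so λ = 8.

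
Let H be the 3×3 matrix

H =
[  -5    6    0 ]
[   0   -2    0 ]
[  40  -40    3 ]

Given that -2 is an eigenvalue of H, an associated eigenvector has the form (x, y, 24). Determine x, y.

We need (H + 2I)v = 0.
H + 2I = [[-3, 6, 0], [0, 0, 0], [40, -40, 5]].
Row 1: (-3)·x + (6)·y + (0)·24 = 0
Row 2: (0)·x + (0)·y + (0)·24 = 0
Row 3: (40)·x + (-40)·y + (5)·24 = 0
Solving gives x = -6, y = -3.
Check: H·(-6, -3, 24) = (12, 6, -48) = -2·(-6, -3, 24).

-6, -3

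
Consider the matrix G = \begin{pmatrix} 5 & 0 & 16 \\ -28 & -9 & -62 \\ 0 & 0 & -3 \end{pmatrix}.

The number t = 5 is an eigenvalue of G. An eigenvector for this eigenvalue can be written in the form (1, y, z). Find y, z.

We need (G - 5I)v = 0.
G - 5I = [[0, 0, 16], [-28, -14, -62], [0, 0, -8]].
Row 1: (0)·1 + (0)·y + (16)·z = 0
Row 2: (-28)·1 + (-14)·y + (-62)·z = 0
Row 3: (0)·1 + (0)·y + (-8)·z = 0
Solving gives y = -2, z = 0.
Check: G·(1, -2, 0) = (5, -10, 0) = 5·(1, -2, 0).

-2, 0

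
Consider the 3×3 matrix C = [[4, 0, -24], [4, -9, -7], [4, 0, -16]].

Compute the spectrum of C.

The characteristic polynomial is p(λ) = det(λI - C).
Expanding along the first row, p(λ) = λ^3 + 21λ^2 + 140λ + 288.
Try λ = -4: p(-4) = 0, so -4 is a root.
Factor out (λ + 4): p(λ) = (λ + 4)·(λ^2 + 17λ + 72).
The quadratic factors as (λ + 9)·(λ + 8).
Eigenvalues: -9, -8, -4.

-9, -8, -4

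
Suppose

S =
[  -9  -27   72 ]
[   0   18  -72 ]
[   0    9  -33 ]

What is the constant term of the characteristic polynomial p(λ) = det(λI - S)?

486

p(0) = det(0·I − S) = det(−S) = (−1)^3·det(S).
det(S) = -486, so p(0) = 486.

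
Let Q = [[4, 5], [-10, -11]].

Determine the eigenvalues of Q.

det(Q - lambda·I) = (4 - lambda)(-11 - lambda) - (5)·(-10) = lambda^2 + 7·lambda + 6.
This factors as (lambda + 6)·(lambda + 1) = 0.
Eigenvalues: -6, -1.

-6, -1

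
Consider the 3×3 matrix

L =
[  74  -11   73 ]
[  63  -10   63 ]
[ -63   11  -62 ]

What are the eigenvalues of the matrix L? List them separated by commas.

Set up det(λI - L) = 0.
Expanding the 3×3 determinant: p(λ) = λ^3 - 2λ^2 - 109λ + 110.
Try λ = 1: p(1) = 0, so 1 is a root.
Dividing by (λ - 1) leaves λ^2 - λ - 110.
The quadratic factors as (λ + 10)·(λ - 11).
Eigenvalues: -10, 1, 11.

-10, 1, 11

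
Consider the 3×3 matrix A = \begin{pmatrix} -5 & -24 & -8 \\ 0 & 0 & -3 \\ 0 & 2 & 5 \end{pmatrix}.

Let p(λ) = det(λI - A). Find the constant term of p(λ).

p(λ) = λ^3 - 19λ + 30.
The constant term is 30.

30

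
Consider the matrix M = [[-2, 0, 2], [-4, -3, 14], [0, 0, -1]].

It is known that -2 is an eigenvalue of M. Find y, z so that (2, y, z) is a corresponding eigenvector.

We need (M + 2I)v = 0.
M + 2I = [[0, 0, 2], [-4, -1, 14], [0, 0, 1]].
Row 1: (0)·2 + (0)·y + (2)·z = 0
Row 2: (-4)·2 + (-1)·y + (14)·z = 0
Row 3: (0)·2 + (0)·y + (1)·z = 0
Solving gives y = -8, z = 0.
Check: M·(2, -8, 0) = (-4, 16, 0) = -2·(2, -8, 0).

-8, 0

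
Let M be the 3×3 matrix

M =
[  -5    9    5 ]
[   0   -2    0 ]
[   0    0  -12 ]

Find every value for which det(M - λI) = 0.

M is upper triangular, so its eigenvalues are the diagonal entries.
Diagonal: -5, -2, -12.

-12, -5, -2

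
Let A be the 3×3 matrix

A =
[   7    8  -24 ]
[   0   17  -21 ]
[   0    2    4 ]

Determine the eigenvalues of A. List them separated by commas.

7, 10, 11

Compute the characteristic polynomial p(μ) = det(μI - A).
Expanding the 3×3 determinant: p(μ) = μ^3 - 28μ^2 + 257μ - 770.
Rational-root test: μ = 10 gives p(10) = 0.
Factor out (μ - 10): p(μ) = (μ - 10)·(μ^2 - 18μ + 77).
The quadratic factors as (μ - 7)·(μ - 11).
Eigenvalues: 7, 10, 11.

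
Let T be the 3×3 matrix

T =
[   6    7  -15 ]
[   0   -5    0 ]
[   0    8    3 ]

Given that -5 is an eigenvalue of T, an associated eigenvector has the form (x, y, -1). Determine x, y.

-2, 1

We need (T + 5I)v = 0.
T + 5I = [[11, 7, -15], [0, 0, 0], [0, 8, 8]].
Row 1: (11)·x + (7)·y + (-15)·-1 = 0
Row 2: (0)·x + (0)·y + (0)·-1 = 0
Row 3: (0)·x + (8)·y + (8)·-1 = 0
Solving gives x = -2, y = 1.
Check: T·(-2, 1, -1) = (10, -5, 5) = -5·(-2, 1, -1).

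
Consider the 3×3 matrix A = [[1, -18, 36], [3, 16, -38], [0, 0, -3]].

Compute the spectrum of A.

-3, 7, 10

The characteristic polynomial is p(r) = det(rI - A).
Expanding the 3×3 determinant: p(r) = r^3 - 14r^2 + 19r + 210.
Rational-root test: r = 7 gives p(7) = 0.
Dividing by (r - 7) leaves r^2 - 7r - 30.
The quadratic factors as (r + 3)·(r - 10).
Eigenvalues: -3, 7, 10.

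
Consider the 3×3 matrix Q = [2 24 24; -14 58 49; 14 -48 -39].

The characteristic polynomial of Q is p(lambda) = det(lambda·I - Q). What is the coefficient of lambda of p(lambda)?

p(lambda) = lambda^3 - 21·lambda^2 + 128·lambda - 180.
The coefficient of lambda is 128.

128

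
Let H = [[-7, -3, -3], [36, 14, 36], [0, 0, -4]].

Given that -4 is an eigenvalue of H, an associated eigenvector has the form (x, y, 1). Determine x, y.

We need (H + 4I)v = 0.
H + 4I = [[-3, -3, -3], [36, 18, 36], [0, 0, 0]].
Row 1: (-3)·x + (-3)·y + (-3)·1 = 0
Row 2: (36)·x + (18)·y + (36)·1 = 0
Row 3: (0)·x + (0)·y + (0)·1 = 0
Solving gives x = -1, y = 0.
Check: H·(-1, 0, 1) = (4, 0, -4) = -4·(-1, 0, 1).

-1, 0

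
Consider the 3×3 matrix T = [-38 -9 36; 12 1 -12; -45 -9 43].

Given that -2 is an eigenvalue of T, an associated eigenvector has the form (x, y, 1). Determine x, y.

1, 0

We need (T + 2I)v = 0.
T + 2I = [[-36, -9, 36], [12, 3, -12], [-45, -9, 45]].
Row 1: (-36)·x + (-9)·y + (36)·1 = 0
Row 2: (12)·x + (3)·y + (-12)·1 = 0
Row 3: (-45)·x + (-9)·y + (45)·1 = 0
Solving gives x = 1, y = 0.
Check: T·(1, 0, 1) = (-2, 0, -2) = -2·(1, 0, 1).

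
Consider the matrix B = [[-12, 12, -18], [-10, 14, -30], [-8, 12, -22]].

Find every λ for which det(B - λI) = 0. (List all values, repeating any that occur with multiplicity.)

-10, -6, -4

The characteristic polynomial is p(μ) = det(μI - B).
Cofactor expansion gives p(μ) = μ^3 + 20μ^2 + 124μ + 240.
Rational-root test: μ = -6 gives p(-6) = 0.
Factor out (μ + 6): p(μ) = (μ + 6)·(μ^2 + 14μ + 40).
The quadratic factors as (μ + 10)·(μ + 4).
Eigenvalues: -10, -6, -4.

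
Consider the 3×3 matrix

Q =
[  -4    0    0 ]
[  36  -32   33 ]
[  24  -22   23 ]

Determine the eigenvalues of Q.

Compute the characteristic polynomial p(λ) = det(λI - Q).
Cofactor expansion gives p(λ) = λ^3 + 13λ^2 + 26λ - 40.
Rational-root test: λ = 1 gives p(1) = 0.
Dividing by (λ - 1) leaves λ^2 + 14λ + 40.
The quadratic factors as (λ + 10)·(λ + 4).
Eigenvalues: -10, -4, 1.

-10, -4, 1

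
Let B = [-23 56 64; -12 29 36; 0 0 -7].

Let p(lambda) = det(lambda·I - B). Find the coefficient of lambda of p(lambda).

-37

p(lambda) = lambda^3 + lambda^2 - 37·lambda + 35.
The coefficient of lambda is -37.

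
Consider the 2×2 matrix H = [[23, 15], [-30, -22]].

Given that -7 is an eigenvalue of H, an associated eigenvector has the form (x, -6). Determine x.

3

We need (H + 7I)v = 0.
H + 7I = [[30, 15], [-30, -15]].
Row 1: (30)·x + (15)·-6 = 0
Row 2: (-30)·x + (-15)·-6 = 0
Solving gives x = 3.
Check: H·(3, -6) = (-21, 42) = -7·(3, -6).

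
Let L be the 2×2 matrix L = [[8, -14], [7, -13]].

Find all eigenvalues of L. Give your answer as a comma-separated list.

-6, 1

det(L - lambda·I) = (8 - lambda)(-13 - lambda) - (-14)·(7) = lambda^2 + 5·lambda - 6.
This factors as (lambda + 6)·(lambda - 1) = 0.
Eigenvalues: -6, 1.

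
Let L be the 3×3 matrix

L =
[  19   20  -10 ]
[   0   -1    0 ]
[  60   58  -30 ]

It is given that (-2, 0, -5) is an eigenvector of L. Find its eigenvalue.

Compute Lv: L·(-2, 0, -5) = (12, 0, 30).
Since Lv = λv, compare component 1: 12 = λ·-2, so λ = -6.

-6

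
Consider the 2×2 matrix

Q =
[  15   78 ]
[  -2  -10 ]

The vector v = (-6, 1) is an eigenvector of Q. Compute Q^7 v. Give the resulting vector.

First find the eigenvalue: Qv = (-12, 2) = 2·(-6, 1), so λ = 2.
Then Q^7 v = λ^7·v = 2^7·(-6, 1) = 128·(-6, 1) = (-768, 128).

(-768, 128)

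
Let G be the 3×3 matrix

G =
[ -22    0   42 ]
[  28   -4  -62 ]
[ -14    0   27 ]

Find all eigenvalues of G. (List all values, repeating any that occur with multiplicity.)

-4, -1, 6

Compute the characteristic polynomial p(λ) = det(λI - G).
Expanding along the first row, p(λ) = λ^3 - λ^2 - 26λ - 24.
Since p(-4) = 0, λ = -4 is a root.
Factor out (λ + 4): p(λ) = (λ + 4)·(λ^2 - 5λ - 6).
The quadratic factors as (λ + 1)·(λ - 6).
Eigenvalues: -4, -1, 6.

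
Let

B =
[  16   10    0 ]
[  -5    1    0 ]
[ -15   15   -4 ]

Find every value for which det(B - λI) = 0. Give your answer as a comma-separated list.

Compute the characteristic polynomial p(μ) = det(μI - B).
Cofactor expansion gives p(μ) = μ^3 - 13μ^2 - 2μ + 264.
Rational-root test: μ = -4 gives p(-4) = 0.
Dividing by (μ + 4) leaves μ^2 - 17μ + 66.
The quadratic factors as (μ - 6)·(μ - 11).
Eigenvalues: -4, 6, 11.

-4, 6, 11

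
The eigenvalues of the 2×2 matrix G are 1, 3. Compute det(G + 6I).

63

If G has eigenvalues 1, 3, then G + 6I has eigenvalues 7, 9.
det(G + 6I) = (7) · (9) = 63.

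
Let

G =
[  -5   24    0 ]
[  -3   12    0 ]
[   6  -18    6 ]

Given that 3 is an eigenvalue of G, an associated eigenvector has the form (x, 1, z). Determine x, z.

We need (G - 3I)v = 0.
G - 3I = [[-8, 24, 0], [-3, 9, 0], [6, -18, 3]].
Row 1: (-8)·x + (24)·1 + (0)·z = 0
Row 2: (-3)·x + (9)·1 + (0)·z = 0
Row 3: (6)·x + (-18)·1 + (3)·z = 0
Solving gives x = 3, z = 0.
Check: G·(3, 1, 0) = (9, 3, 0) = 3·(3, 1, 0).

3, 0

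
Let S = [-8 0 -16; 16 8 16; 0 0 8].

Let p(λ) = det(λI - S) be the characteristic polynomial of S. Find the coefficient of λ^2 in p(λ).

The coefficient of λ^2 of det(λI - S) is −trace(S).
trace(S) = (-8) + (8) + (8) = 8, so the coefficient is -8.

-8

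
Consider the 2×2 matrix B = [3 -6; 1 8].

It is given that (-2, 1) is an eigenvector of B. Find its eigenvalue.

6

Compute Bv: B·(-2, 1) = (-12, 6).
Since Bv = λv, compare component 1: -12 = λ·-2, so λ = 6.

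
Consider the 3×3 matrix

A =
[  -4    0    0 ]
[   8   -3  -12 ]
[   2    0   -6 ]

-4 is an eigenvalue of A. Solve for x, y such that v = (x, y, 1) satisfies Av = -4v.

1, 4

We need (A + 4I)v = 0.
A + 4I = [[0, 0, 0], [8, 1, -12], [2, 0, -2]].
Row 1: (0)·x + (0)·y + (0)·1 = 0
Row 2: (8)·x + (1)·y + (-12)·1 = 0
Row 3: (2)·x + (0)·y + (-2)·1 = 0
Solving gives x = 1, y = 4.
Check: A·(1, 4, 1) = (-4, -16, -4) = -4·(1, 4, 1).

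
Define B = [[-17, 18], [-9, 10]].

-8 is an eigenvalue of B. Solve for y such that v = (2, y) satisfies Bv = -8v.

We need (B + 8I)v = 0.
B + 8I = [[-9, 18], [-9, 18]].
Row 1: (-9)·2 + (18)·y = 0
Row 2: (-9)·2 + (18)·y = 0
Solving gives y = 1.
Check: B·(2, 1) = (-16, -8) = -8·(2, 1).

1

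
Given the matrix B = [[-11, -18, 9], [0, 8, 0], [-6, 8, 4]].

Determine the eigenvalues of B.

Set up det(lambda·I - B) = 0.
Cofactor expansion gives p(lambda) = lambda^3 - lambda^2 - 46·lambda - 80.
Try lambda = 8: p(8) = 0, so 8 is a root.
Factor out (lambda - 8): p(lambda) = (lambda - 8)·(lambda^2 + 7·lambda + 10).
The quadratic factors as (lambda + 5)·(lambda + 2).
Eigenvalues: -5, -2, 8.

-5, -2, 8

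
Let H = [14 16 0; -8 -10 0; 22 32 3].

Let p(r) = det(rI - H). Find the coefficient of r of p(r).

p(r) = r^3 - 7r^2 + 36.
The coefficient of r is 0.

0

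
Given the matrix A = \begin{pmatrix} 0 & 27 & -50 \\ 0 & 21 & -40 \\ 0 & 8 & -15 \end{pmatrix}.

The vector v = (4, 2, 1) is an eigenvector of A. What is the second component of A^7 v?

First find the eigenvalue: Av = (4, 2, 1) = 1·(4, 2, 1), so λ = 1.
Then A^7 v = λ^7·v = 1^7·(4, 2, 1) = 1·(4, 2, 1) = (4, 2, 1).

2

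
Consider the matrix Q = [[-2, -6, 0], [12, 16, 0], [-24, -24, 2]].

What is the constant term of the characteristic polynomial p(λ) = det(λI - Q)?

-80

p(0) = det(0·I − Q) = det(−Q) = (−1)^3·det(Q).
det(Q) = 80, so p(0) = -80.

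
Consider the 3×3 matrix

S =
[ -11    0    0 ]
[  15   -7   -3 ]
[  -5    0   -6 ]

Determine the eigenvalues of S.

Compute the characteristic polynomial p(lambda) = det(lambda·I - S).
Expanding the 3×3 determinant: p(lambda) = lambda^3 + 24·lambda^2 + 185·lambda + 462.
Rational-root test: lambda = -7 gives p(-7) = 0.
Factor out (lambda + 7): p(lambda) = (lambda + 7)·(lambda^2 + 17·lambda + 66).
The quadratic factors as (lambda + 11)·(lambda + 6).
Eigenvalues: -11, -7, -6.

-11, -7, -6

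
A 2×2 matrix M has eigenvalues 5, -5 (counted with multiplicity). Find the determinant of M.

-25

det(M) is the product of the eigenvalues: (5) · (-5) = -25.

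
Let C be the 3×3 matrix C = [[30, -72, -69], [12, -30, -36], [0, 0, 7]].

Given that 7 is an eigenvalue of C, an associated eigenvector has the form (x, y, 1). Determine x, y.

We need (C - 7I)v = 0.
C - 7I = [[23, -72, -69], [12, -37, -36], [0, 0, 0]].
Row 1: (23)·x + (-72)·y + (-69)·1 = 0
Row 2: (12)·x + (-37)·y + (-36)·1 = 0
Row 3: (0)·x + (0)·y + (0)·1 = 0
Solving gives x = 3, y = 0.
Check: C·(3, 0, 1) = (21, 0, 7) = 7·(3, 0, 1).

3, 0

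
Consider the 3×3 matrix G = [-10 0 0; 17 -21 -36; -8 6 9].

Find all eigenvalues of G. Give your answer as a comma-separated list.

Set up det(tI - G) = 0.
Cofactor expansion gives p(t) = t^3 + 22t^2 + 147t + 270.
Since p(-10) = 0, t = -10 is a root.
Factor out (t + 10): p(t) = (t + 10)·(t^2 + 12t + 27).
The quadratic factors as (t + 9)·(t + 3).
Eigenvalues: -10, -9, -3.

-10, -9, -3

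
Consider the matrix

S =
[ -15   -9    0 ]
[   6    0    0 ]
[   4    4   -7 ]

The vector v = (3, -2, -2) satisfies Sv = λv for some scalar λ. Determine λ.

Compute Sv: S·(3, -2, -2) = (-27, 18, 18).
Since Sv = λv, compare component 1: -27 = λ·3, so λ = -9.

-9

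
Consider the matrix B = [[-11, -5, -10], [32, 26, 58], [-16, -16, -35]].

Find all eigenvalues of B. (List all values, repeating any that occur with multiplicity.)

-11, -6, -3

Compute the characteristic polynomial p(s) = det(sI - B).
Cofactor expansion gives p(s) = s^3 + 20s^2 + 117s + 198.
Rational-root test: s = -3 gives p(-3) = 0.
Dividing by (s + 3) leaves s^2 + 17s + 66.
The quadratic factors as (s + 11)·(s + 6).
Eigenvalues: -11, -6, -3.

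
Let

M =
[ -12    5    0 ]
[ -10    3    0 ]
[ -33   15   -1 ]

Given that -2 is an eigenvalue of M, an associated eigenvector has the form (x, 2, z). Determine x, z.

1, 3

We need (M + 2I)v = 0.
M + 2I = [[-10, 5, 0], [-10, 5, 0], [-33, 15, 1]].
Row 1: (-10)·x + (5)·2 + (0)·z = 0
Row 2: (-10)·x + (5)·2 + (0)·z = 0
Row 3: (-33)·x + (15)·2 + (1)·z = 0
Solving gives x = 1, z = 3.
Check: M·(1, 2, 3) = (-2, -4, -6) = -2·(1, 2, 3).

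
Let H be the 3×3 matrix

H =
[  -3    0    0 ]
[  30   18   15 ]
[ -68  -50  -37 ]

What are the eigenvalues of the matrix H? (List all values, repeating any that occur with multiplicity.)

The characteristic polynomial is p(t) = det(tI - H).
Expanding the 3×3 determinant: p(t) = t^3 + 22t^2 + 141t + 252.
Rational-root test: t = -7 gives p(-7) = 0.
Dividing by (t + 7) leaves t^2 + 15t + 36.
The quadratic factors as (t + 12)·(t + 3).
Eigenvalues: -12, -7, -3.

-12, -7, -3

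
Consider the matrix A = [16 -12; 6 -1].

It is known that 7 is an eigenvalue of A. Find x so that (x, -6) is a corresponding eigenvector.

-8

We need (A - 7I)v = 0.
A - 7I = [[9, -12], [6, -8]].
Row 1: (9)·x + (-12)·-6 = 0
Row 2: (6)·x + (-8)·-6 = 0
Solving gives x = -8.
Check: A·(-8, -6) = (-56, -42) = 7·(-8, -6).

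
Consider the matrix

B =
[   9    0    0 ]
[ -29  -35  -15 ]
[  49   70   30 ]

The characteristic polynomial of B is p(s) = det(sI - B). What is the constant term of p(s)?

p(s) = s^3 - 4s^2 - 45s.
The constant term is 0.

0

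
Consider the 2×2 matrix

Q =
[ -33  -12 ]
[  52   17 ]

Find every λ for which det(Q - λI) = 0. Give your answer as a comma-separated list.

det(Q - sI) = (-33 - s)(17 - s) - (-12)·(52) = s^2 + 16s + 63.
This factors as (s + 9)·(s + 7) = 0.
Eigenvalues: -9, -7.

-9, -7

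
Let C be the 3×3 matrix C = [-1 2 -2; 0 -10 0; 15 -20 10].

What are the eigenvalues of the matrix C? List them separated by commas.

The characteristic polynomial is p(λ) = det(λI - C).
Expanding the 3×3 determinant: p(λ) = λ^3 + λ^2 - 70λ + 200.
Try λ = -10: p(-10) = 0, so -10 is a root.
Dividing by (λ + 10) leaves λ^2 - 9λ + 20.
The quadratic factors as (λ - 4)·(λ - 5).
Eigenvalues: -10, 4, 5.

-10, 4, 5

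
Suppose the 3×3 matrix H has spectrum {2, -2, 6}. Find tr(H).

trace(H) is the sum of the eigenvalues: (2) + (-2) + (6) = 6.

6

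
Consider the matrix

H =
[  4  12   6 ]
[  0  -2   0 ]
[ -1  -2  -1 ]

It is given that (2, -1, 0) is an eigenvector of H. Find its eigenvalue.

-2

Compute Hv: H·(2, -1, 0) = (-4, 2, 0).
Since Hv = λv, compare component 1: -4 = λ·2, so λ = -2.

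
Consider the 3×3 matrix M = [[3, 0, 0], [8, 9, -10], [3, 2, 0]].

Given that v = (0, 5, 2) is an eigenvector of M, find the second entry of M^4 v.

3125

First find the eigenvalue: Mv = (0, 25, 10) = 5·(0, 5, 2), so λ = 5.
Then M^4 v = λ^4·v = 5^4·(0, 5, 2) = 625·(0, 5, 2) = (0, 3125, 1250).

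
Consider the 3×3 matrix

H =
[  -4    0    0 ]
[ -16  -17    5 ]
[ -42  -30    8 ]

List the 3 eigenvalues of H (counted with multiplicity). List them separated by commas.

Compute the characteristic polynomial p(lambda) = det(lambda·I - H).
Expanding along the first row, p(lambda) = lambda^3 + 13·lambda^2 + 50·lambda + 56.
Since p(-7) = 0, lambda = -7 is a root.
Factor out (lambda + 7): p(lambda) = (lambda + 7)·(lambda^2 + 6·lambda + 8).
The quadratic factors as (lambda + 4)·(lambda + 2).
Eigenvalues: -7, -4, -2.

-7, -4, -2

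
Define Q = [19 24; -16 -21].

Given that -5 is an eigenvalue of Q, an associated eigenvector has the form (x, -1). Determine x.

1

We need (Q + 5I)v = 0.
Q + 5I = [[24, 24], [-16, -16]].
Row 1: (24)·x + (24)·-1 = 0
Row 2: (-16)·x + (-16)·-1 = 0
Solving gives x = 1.
Check: Q·(1, -1) = (-5, 5) = -5·(1, -1).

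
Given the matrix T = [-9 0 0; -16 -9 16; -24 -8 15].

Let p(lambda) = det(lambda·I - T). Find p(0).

p(0) = det(0·I − T) = det(−T) = (−1)^3·det(T).
det(T) = 63, so p(0) = -63.

-63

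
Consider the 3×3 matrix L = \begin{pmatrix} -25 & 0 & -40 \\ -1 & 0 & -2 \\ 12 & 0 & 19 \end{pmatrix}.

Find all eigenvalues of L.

-5, -1, 0

The characteristic polynomial is p(λ) = det(λI - L).
Expanding the 3×3 determinant: p(λ) = λ^3 + 6λ^2 + 5λ.
Rational-root test: λ = 0 gives p(0) = 0.
Dividing by λ leaves λ^2 + 6λ + 5.
The quadratic factors as (λ + 5)·(λ + 1).
Eigenvalues: -5, -1, 0.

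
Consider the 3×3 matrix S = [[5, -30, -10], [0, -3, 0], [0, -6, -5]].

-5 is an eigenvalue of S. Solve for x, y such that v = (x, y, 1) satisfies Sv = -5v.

We need (S + 5I)v = 0.
S + 5I = [[10, -30, -10], [0, 2, 0], [0, -6, 0]].
Row 1: (10)·x + (-30)·y + (-10)·1 = 0
Row 2: (0)·x + (2)·y + (0)·1 = 0
Row 3: (0)·x + (-6)·y + (0)·1 = 0
Solving gives x = 1, y = 0.
Check: S·(1, 0, 1) = (-5, 0, -5) = -5·(1, 0, 1).

1, 0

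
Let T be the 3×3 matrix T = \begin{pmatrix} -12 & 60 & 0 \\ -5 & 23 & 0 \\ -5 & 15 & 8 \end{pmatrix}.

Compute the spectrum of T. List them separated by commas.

Set up det(lambda·I - T) = 0.
Expanding the 3×3 determinant: p(lambda) = lambda^3 - 19·lambda^2 + 112·lambda - 192.
Since p(3) = 0, lambda = 3 is a root.
Factor out (lambda - 3): p(lambda) = (lambda - 3)·(lambda^2 - 16·lambda + 64).
The quadratic factor is (lambda - 8)^2.
Eigenvalues: 3, 8, 8.

3, 8, 8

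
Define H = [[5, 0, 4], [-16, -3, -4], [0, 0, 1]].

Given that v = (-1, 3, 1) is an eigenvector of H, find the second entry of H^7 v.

3

First find the eigenvalue: Hv = (-1, 3, 1) = 1·(-1, 3, 1), so λ = 1.
Then H^7 v = λ^7·v = 1^7·(-1, 3, 1) = 1·(-1, 3, 1) = (-1, 3, 1).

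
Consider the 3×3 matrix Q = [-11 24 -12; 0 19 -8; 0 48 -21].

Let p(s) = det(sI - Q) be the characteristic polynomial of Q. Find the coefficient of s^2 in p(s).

13

The coefficient of s^2 of det(sI - Q) is −trace(Q).
trace(Q) = (-11) + (19) + (-21) = -13, so the coefficient is 13.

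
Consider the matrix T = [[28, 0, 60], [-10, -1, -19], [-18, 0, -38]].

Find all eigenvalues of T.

-8, -2, -1

Set up det(λI - T) = 0.
Expanding along the first row, p(λ) = λ^3 + 11λ^2 + 26λ + 16.
Rational-root test: λ = -8 gives p(-8) = 0.
Factor out (λ + 8): p(λ) = (λ + 8)·(λ^2 + 3λ + 2).
The quadratic factors as (λ + 2)·(λ + 1).
Eigenvalues: -8, -2, -1.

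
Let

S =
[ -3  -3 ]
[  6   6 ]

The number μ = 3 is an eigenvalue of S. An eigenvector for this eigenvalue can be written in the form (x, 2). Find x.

We need (S - 3I)v = 0.
S - 3I = [[-6, -3], [6, 3]].
Row 1: (-6)·x + (-3)·2 = 0
Row 2: (6)·x + (3)·2 = 0
Solving gives x = -1.
Check: S·(-1, 2) = (-3, 6) = 3·(-1, 2).

-1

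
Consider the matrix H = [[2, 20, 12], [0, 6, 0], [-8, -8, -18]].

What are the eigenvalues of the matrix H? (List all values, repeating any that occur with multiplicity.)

-10, -6, 6

Compute the characteristic polynomial p(s) = det(sI - H).
Cofactor expansion gives p(s) = s^3 + 10s^2 - 36s - 360.
Rational-root test: s = -6 gives p(-6) = 0.
Factor out (s + 6): p(s) = (s + 6)·(s^2 + 4s - 60).
The quadratic factors as (s + 10)·(s - 6).
Eigenvalues: -10, -6, 6.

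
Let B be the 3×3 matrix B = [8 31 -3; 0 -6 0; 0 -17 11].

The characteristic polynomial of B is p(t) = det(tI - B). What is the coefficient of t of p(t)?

p(t) = t^3 - 13t^2 - 26t + 528.
The coefficient of t is -26.

-26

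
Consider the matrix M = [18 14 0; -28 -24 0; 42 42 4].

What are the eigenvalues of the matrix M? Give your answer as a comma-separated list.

-10, 4, 4

Set up det(lambda·I - M) = 0.
Expanding along the first row, p(lambda) = lambda^3 + 2·lambda^2 - 64·lambda + 160.
Since p(4) = 0, lambda = 4 is a root.
Dividing by (lambda - 4) leaves lambda^2 + 6·lambda - 40.
The quadratic factors as (lambda + 10)·(lambda - 4).
Eigenvalues: -10, 4, 4.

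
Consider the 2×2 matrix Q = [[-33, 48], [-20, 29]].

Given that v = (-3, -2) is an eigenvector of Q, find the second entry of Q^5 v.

2

First find the eigenvalue: Qv = (3, 2) = -1·(-3, -2), so λ = -1.
Then Q^5 v = λ^5·v = (-1)^5·(-3, -2) = -1·(-3, -2) = (3, 2).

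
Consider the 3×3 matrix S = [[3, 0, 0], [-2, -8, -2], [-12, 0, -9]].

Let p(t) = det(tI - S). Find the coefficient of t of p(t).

p(t) = t^3 + 14t^2 + 21t - 216.
The coefficient of t is 21.

21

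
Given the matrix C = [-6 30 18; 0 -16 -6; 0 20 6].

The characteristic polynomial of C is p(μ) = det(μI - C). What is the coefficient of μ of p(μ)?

84

p(μ) = μ^3 + 16μ^2 + 84μ + 144.
The coefficient of μ is 84.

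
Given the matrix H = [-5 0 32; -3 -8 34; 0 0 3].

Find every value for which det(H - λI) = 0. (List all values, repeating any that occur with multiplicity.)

-8, -5, 3

Set up det(sI - H) = 0.
Cofactor expansion gives p(s) = s^3 + 10s^2 + s - 120.
Rational-root test: s = -8 gives p(-8) = 0.
Dividing by (s + 8) leaves s^2 + 2s - 15.
The quadratic factors as (s + 5)·(s - 3).
Eigenvalues: -8, -5, 3.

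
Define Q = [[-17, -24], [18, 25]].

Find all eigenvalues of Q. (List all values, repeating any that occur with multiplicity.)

1, 7

det(Q - lambda·I) = (-17 - lambda)(25 - lambda) - (-24)·(18) = lambda^2 - 8·lambda + 7.
This factors as (lambda - 1)·(lambda - 7) = 0.
Eigenvalues: 1, 7.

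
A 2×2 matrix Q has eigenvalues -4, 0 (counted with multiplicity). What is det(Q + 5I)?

5

If Q has eigenvalues -4, 0, then Q + 5I has eigenvalues 1, 5.
det(Q + 5I) = (1) · (5) = 5.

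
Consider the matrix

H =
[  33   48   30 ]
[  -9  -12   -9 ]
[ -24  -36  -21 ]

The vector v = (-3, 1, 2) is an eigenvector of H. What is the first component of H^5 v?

729

First find the eigenvalue: Hv = (9, -3, -6) = -3·(-3, 1, 2), so λ = -3.
Then H^5 v = λ^5·v = (-3)^5·(-3, 1, 2) = -243·(-3, 1, 2) = (729, -243, -486).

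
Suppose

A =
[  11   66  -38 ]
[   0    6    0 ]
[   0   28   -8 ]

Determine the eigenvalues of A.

-8, 6, 11

Compute the characteristic polynomial p(s) = det(sI - A).
Cofactor expansion gives p(s) = s^3 - 9s^2 - 70s + 528.
Rational-root test: s = 6 gives p(6) = 0.
Factor out (s - 6): p(s) = (s - 6)·(s^2 - 3s - 88).
The quadratic factors as (s + 8)·(s - 11).
Eigenvalues: -8, 6, 11.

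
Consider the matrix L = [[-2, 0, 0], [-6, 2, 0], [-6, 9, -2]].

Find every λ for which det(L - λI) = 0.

-2, -2, 2

L is lower triangular, so its eigenvalues are the diagonal entries.
Diagonal: -2, 2, -2.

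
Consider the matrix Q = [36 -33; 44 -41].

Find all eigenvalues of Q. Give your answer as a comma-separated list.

det(Q - lambda·I) = (36 - lambda)(-41 - lambda) - (-33)·(44) = lambda^2 + 5·lambda - 24.
This factors as (lambda + 8)·(lambda - 3) = 0.
Eigenvalues: -8, 3.

-8, 3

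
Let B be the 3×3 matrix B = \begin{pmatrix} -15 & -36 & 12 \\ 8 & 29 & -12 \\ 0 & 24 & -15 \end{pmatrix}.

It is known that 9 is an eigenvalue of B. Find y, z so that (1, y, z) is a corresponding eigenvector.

-1, -1

We need (B - 9I)v = 0.
B - 9I = [[-24, -36, 12], [8, 20, -12], [0, 24, -24]].
Row 1: (-24)·1 + (-36)·y + (12)·z = 0
Row 2: (8)·1 + (20)·y + (-12)·z = 0
Row 3: (0)·1 + (24)·y + (-24)·z = 0
Solving gives y = -1, z = -1.
Check: B·(1, -1, -1) = (9, -9, -9) = 9·(1, -1, -1).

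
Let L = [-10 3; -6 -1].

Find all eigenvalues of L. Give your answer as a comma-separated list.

det(L - λI) = (-10 - λ)(-1 - λ) - (3)·(-6) = λ^2 + 11λ + 28.
This factors as (λ + 7)·(λ + 4) = 0.
Eigenvalues: -7, -4.

-7, -4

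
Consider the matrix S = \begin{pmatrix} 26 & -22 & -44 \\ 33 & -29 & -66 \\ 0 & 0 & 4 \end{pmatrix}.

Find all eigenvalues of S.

-7, 4, 4

The characteristic polynomial is p(λ) = det(λI - S).
Expanding along the first row, p(λ) = λ^3 - λ^2 - 40λ + 112.
Try λ = 4: p(4) = 0, so 4 is a root.
Factor out (λ - 4): p(λ) = (λ - 4)·(λ^2 + 3λ - 28).
The quadratic factors as (λ + 7)·(λ - 4).
Eigenvalues: -7, 4, 4.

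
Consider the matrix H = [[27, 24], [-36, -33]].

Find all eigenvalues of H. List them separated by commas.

det(H - lambda·I) = (27 - lambda)(-33 - lambda) - (24)·(-36) = lambda^2 + 6·lambda - 27.
This factors as (lambda + 9)·(lambda - 3) = 0.
Eigenvalues: -9, 3.

-9, 3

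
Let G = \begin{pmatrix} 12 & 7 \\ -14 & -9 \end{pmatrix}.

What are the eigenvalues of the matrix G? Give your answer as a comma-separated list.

-2, 5

det(G - tI) = (12 - t)(-9 - t) - (7)·(-14) = t^2 - 3t - 10.
This factors as (t + 2)·(t - 5) = 0.
Eigenvalues: -2, 5.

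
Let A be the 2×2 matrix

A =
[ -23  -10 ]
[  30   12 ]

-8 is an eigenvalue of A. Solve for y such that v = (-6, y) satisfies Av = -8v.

We need (A + 8I)v = 0.
A + 8I = [[-15, -10], [30, 20]].
Row 1: (-15)·-6 + (-10)·y = 0
Row 2: (30)·-6 + (20)·y = 0
Solving gives y = 9.
Check: A·(-6, 9) = (48, -72) = -8·(-6, 9).

9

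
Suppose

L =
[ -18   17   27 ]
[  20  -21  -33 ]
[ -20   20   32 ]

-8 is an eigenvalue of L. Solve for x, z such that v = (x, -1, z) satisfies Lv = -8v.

1, 1

We need (L + 8I)v = 0.
L + 8I = [[-10, 17, 27], [20, -13, -33], [-20, 20, 40]].
Row 1: (-10)·x + (17)·-1 + (27)·z = 0
Row 2: (20)·x + (-13)·-1 + (-33)·z = 0
Row 3: (-20)·x + (20)·-1 + (40)·z = 0
Solving gives x = 1, z = 1.
Check: L·(1, -1, 1) = (-8, 8, -8) = -8·(1, -1, 1).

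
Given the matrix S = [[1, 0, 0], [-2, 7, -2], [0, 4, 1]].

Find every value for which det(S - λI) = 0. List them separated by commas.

1, 3, 5

Compute the characteristic polynomial p(λ) = det(λI - S).
Expanding the 3×3 determinant: p(λ) = λ^3 - 9λ^2 + 23λ - 15.
Try λ = 3: p(3) = 0, so 3 is a root.
Dividing by (λ - 3) leaves λ^2 - 6λ + 5.
The quadratic factors as (λ - 1)·(λ - 5).
Eigenvalues: 1, 3, 5.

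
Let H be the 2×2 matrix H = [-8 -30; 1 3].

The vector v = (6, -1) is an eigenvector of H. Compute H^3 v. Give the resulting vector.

First find the eigenvalue: Hv = (-18, 3) = -3·(6, -1), so λ = -3.
Then H^3 v = λ^3·v = (-3)^3·(6, -1) = -27·(6, -1) = (-162, 27).

(-162, 27)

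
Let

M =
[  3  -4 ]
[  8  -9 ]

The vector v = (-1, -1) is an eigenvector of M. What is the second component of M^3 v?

1

First find the eigenvalue: Mv = (1, 1) = -1·(-1, -1), so λ = -1.
Then M^3 v = λ^3·v = (-1)^3·(-1, -1) = -1·(-1, -1) = (1, 1).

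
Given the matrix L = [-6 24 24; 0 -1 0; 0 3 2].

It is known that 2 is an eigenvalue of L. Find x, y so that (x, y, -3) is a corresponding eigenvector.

We need (L - 2I)v = 0.
L - 2I = [[-8, 24, 24], [0, -3, 0], [0, 3, 0]].
Row 1: (-8)·x + (24)·y + (24)·-3 = 0
Row 2: (0)·x + (-3)·y + (0)·-3 = 0
Row 3: (0)·x + (3)·y + (0)·-3 = 0
Solving gives x = -9, y = 0.
Check: L·(-9, 0, -3) = (-18, 0, -6) = 2·(-9, 0, -3).

-9, 0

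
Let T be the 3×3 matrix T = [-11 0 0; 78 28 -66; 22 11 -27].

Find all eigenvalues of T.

Compute the characteristic polynomial p(μ) = det(μI - T).
Expanding along the first row, p(μ) = μ^3 + 10μ^2 - 41μ - 330.
Since p(6) = 0, μ = 6 is a root.
Factor out (μ - 6): p(μ) = (μ - 6)·(μ^2 + 16μ + 55).
The quadratic factors as (μ + 11)·(μ + 5).
Eigenvalues: -11, -5, 6.

-11, -5, 6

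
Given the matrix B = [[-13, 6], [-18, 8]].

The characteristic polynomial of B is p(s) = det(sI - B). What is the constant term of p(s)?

4

p(s) = s^2 + 5s + 4.
The constant term is 4.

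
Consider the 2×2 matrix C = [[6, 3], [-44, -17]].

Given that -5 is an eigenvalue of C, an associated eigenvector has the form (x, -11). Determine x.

We need (C + 5I)v = 0.
C + 5I = [[11, 3], [-44, -12]].
Row 1: (11)·x + (3)·-11 = 0
Row 2: (-44)·x + (-12)·-11 = 0
Solving gives x = 3.
Check: C·(3, -11) = (-15, 55) = -5·(3, -11).

3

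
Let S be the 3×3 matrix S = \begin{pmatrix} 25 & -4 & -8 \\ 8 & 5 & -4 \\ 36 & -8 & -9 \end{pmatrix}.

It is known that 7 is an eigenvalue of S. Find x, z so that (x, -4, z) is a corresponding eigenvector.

0, 2

We need (S - 7I)v = 0.
S - 7I = [[18, -4, -8], [8, -2, -4], [36, -8, -16]].
Row 1: (18)·x + (-4)·-4 + (-8)·z = 0
Row 2: (8)·x + (-2)·-4 + (-4)·z = 0
Row 3: (36)·x + (-8)·-4 + (-16)·z = 0
Solving gives x = 0, z = 2.
Check: S·(0, -4, 2) = (0, -28, 14) = 7·(0, -4, 2).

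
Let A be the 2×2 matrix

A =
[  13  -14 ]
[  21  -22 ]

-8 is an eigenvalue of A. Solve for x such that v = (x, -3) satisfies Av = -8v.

We need (A + 8I)v = 0.
A + 8I = [[21, -14], [21, -14]].
Row 1: (21)·x + (-14)·-3 = 0
Row 2: (21)·x + (-14)·-3 = 0
Solving gives x = -2.
Check: A·(-2, -3) = (16, 24) = -8·(-2, -3).

-2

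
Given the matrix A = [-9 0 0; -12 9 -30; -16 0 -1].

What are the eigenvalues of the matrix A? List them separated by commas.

-9, -1, 9

Set up det(μI - A) = 0.
Cofactor expansion gives p(μ) = μ^3 + μ^2 - 81μ - 81.
Try μ = -9: p(-9) = 0, so -9 is a root.
Factor out (μ + 9): p(μ) = (μ + 9)·(μ^2 - 8μ - 9).
The quadratic factors as (μ + 1)·(μ - 9).
Eigenvalues: -9, -1, 9.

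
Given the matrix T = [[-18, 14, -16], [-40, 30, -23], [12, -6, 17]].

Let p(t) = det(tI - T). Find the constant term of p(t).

-880

p(t) = t^3 - 29t^2 + 278t - 880.
The constant term is -880.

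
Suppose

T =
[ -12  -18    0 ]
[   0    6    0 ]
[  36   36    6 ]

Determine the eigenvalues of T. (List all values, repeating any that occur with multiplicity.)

Set up det(rI - T) = 0.
Expanding the 3×3 determinant: p(r) = r^3 - 108r + 432.
Since p(-12) = 0, r = -12 is a root.
Dividing by (r + 12) leaves r^2 - 12r + 36.
The quadratic factor is (r - 6)^2.
Eigenvalues: -12, 6, 6.

-12, 6, 6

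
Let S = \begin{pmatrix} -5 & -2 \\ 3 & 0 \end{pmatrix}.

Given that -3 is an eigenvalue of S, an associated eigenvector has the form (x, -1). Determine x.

We need (S + 3I)v = 0.
S + 3I = [[-2, -2], [3, 3]].
Row 1: (-2)·x + (-2)·-1 = 0
Row 2: (3)·x + (3)·-1 = 0
Solving gives x = 1.
Check: S·(1, -1) = (-3, 3) = -3·(1, -1).

1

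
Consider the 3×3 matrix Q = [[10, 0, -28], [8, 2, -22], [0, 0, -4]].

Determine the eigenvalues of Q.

-4, 2, 10

Compute the characteristic polynomial p(r) = det(rI - Q).
Expanding along the first row, p(r) = r^3 - 8r^2 - 28r + 80.
Rational-root test: r = -4 gives p(-4) = 0.
Factor out (r + 4): p(r) = (r + 4)·(r^2 - 12r + 20).
The quadratic factors as (r - 2)·(r - 10).
Eigenvalues: -4, 2, 10.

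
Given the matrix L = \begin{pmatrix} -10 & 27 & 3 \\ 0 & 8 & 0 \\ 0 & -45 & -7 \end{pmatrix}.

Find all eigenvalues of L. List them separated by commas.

Compute the characteristic polynomial p(λ) = det(λI - L).
Expanding along the first row, p(λ) = λ^3 + 9λ^2 - 66λ - 560.
Since p(-7) = 0, λ = -7 is a root.
Dividing by (λ + 7) leaves λ^2 + 2λ - 80.
The quadratic factors as (λ + 10)·(λ - 8).
Eigenvalues: -10, -7, 8.

-10, -7, 8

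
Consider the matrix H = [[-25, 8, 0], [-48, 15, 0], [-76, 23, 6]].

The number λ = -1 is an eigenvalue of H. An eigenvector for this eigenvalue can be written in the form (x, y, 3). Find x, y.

We need (H + 1I)v = 0.
H + 1I = [[-24, 8, 0], [-48, 16, 0], [-76, 23, 7]].
Row 1: (-24)·x + (8)·y + (0)·3 = 0
Row 2: (-48)·x + (16)·y + (0)·3 = 0
Row 3: (-76)·x + (23)·y + (7)·3 = 0
Solving gives x = 3, y = 9.
Check: H·(3, 9, 3) = (-3, -9, -3) = -1·(3, 9, 3).

3, 9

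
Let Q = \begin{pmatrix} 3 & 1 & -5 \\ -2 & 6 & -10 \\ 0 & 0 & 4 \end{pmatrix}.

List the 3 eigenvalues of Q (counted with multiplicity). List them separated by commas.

4, 4, 5

Compute the characteristic polynomial p(t) = det(tI - Q).
Expanding the 3×3 determinant: p(t) = t^3 - 13t^2 + 56t - 80.
Rational-root test: t = 4 gives p(4) = 0.
Factor out (t - 4): p(t) = (t - 4)·(t^2 - 9t + 20).
The quadratic factors as (t - 4)·(t - 5).
Eigenvalues: 4, 4, 5.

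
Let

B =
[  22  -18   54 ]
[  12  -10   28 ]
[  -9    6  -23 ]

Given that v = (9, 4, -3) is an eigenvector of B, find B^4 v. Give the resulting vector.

(2304, 1024, -768)

First find the eigenvalue: Bv = (-36, -16, 12) = -4·(9, 4, -3), so λ = -4.
Then B^4 v = λ^4·v = (-4)^4·(9, 4, -3) = 256·(9, 4, -3) = (2304, 1024, -768).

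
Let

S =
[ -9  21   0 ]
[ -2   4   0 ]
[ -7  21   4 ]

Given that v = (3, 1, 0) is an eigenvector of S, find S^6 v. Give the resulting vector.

(192, 64, 0)

First find the eigenvalue: Sv = (-6, -2, 0) = -2·(3, 1, 0), so λ = -2.
Then S^6 v = λ^6·v = (-2)^6·(3, 1, 0) = 64·(3, 1, 0) = (192, 64, 0).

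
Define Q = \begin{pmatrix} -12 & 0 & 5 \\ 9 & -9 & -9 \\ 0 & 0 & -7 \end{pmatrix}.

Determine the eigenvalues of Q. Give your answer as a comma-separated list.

Set up det(sI - Q) = 0.
Cofactor expansion gives p(s) = s^3 + 28s^2 + 255s + 756.
Rational-root test: s = -7 gives p(-7) = 0.
Dividing by (s + 7) leaves s^2 + 21s + 108.
The quadratic factors as (s + 12)·(s + 9).
Eigenvalues: -12, -9, -7.

-12, -9, -7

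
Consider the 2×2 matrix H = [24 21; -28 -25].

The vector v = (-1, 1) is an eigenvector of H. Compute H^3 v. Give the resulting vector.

First find the eigenvalue: Hv = (-3, 3) = 3·(-1, 1), so λ = 3.
Then H^3 v = λ^3·v = 3^3·(-1, 1) = 27·(-1, 1) = (-27, 27).

(-27, 27)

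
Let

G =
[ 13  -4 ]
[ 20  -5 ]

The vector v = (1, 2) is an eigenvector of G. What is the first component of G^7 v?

First find the eigenvalue: Gv = (5, 10) = 5·(1, 2), so λ = 5.
Then G^7 v = λ^7·v = 5^7·(1, 2) = 78125·(1, 2) = (78125, 156250).

78125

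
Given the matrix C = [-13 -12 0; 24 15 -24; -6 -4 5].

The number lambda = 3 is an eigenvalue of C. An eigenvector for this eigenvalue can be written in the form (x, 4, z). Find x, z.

We need (C - 3I)v = 0.
C - 3I = [[-16, -12, 0], [24, 12, -24], [-6, -4, 2]].
Row 1: (-16)·x + (-12)·4 + (0)·z = 0
Row 2: (24)·x + (12)·4 + (-24)·z = 0
Row 3: (-6)·x + (-4)·4 + (2)·z = 0
Solving gives x = -3, z = -1.
Check: C·(-3, 4, -1) = (-9, 12, -3) = 3·(-3, 4, -1).

-3, -1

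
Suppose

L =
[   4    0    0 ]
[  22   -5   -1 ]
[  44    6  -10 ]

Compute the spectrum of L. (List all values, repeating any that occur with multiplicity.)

-8, -7, 4

Compute the characteristic polynomial p(λ) = det(λI - L).
Cofactor expansion gives p(λ) = λ^3 + 11λ^2 - 4λ - 224.
Since p(4) = 0, λ = 4 is a root.
Dividing by (λ - 4) leaves λ^2 + 15λ + 56.
The quadratic factors as (λ + 8)·(λ + 7).
Eigenvalues: -8, -7, 4.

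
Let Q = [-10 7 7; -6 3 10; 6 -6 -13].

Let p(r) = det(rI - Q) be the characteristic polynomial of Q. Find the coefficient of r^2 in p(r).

20

The coefficient of r^2 of det(rI - Q) is −trace(Q).
trace(Q) = (-10) + (3) + (-13) = -20, so the coefficient is 20.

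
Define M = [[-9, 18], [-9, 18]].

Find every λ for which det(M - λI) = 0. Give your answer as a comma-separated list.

det(M - lambda·I) = (-9 - lambda)(18 - lambda) - (18)·(-9) = lambda^2 - 9·lambda.
This factors as lambda·(lambda - 9) = 0.
Eigenvalues: 0, 9.

0, 9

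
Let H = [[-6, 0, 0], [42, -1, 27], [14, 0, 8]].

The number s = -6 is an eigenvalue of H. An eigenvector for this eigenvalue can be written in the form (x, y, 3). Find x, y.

-3, 9

We need (H + 6I)v = 0.
H + 6I = [[0, 0, 0], [42, 5, 27], [14, 0, 14]].
Row 1: (0)·x + (0)·y + (0)·3 = 0
Row 2: (42)·x + (5)·y + (27)·3 = 0
Row 3: (14)·x + (0)·y + (14)·3 = 0
Solving gives x = -3, y = 9.
Check: H·(-3, 9, 3) = (18, -54, -18) = -6·(-3, 9, 3).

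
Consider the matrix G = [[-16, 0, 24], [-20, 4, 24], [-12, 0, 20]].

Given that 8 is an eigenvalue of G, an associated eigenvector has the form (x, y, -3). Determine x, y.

-3, -3

We need (G - 8I)v = 0.
G - 8I = [[-24, 0, 24], [-20, -4, 24], [-12, 0, 12]].
Row 1: (-24)·x + (0)·y + (24)·-3 = 0
Row 2: (-20)·x + (-4)·y + (24)·-3 = 0
Row 3: (-12)·x + (0)·y + (12)·-3 = 0
Solving gives x = -3, y = -3.
Check: G·(-3, -3, -3) = (-24, -24, -24) = 8·(-3, -3, -3).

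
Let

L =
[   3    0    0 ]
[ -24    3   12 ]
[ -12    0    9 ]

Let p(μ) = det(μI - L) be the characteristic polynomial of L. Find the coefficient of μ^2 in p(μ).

The coefficient of μ^2 of det(μI - L) is −trace(L).
trace(L) = (3) + (3) + (9) = 15, so the coefficient is -15.

-15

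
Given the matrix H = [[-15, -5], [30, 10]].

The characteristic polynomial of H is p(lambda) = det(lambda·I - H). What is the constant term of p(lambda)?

0

p(lambda) = lambda^2 + 5·lambda.
The constant term is 0.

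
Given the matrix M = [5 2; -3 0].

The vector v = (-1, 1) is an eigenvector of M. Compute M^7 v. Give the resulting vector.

First find the eigenvalue: Mv = (-3, 3) = 3·(-1, 1), so λ = 3.
Then M^7 v = λ^7·v = 3^7·(-1, 1) = 2187·(-1, 1) = (-2187, 2187).

(-2187, 2187)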